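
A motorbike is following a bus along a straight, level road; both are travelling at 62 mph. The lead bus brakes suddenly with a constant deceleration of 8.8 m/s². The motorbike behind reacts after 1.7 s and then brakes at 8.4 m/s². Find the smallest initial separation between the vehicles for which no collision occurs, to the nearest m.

Minimum gap ≈ 49 m

62 mph × 0.44704 = 27.7165 m/s.
Leader travels v²/(2a_L) = 768.204 / 17.600 = 43.648 m before stopping.
Follower covers v·t_r = 27.7165 × 1.7 = 47.118 m while reacting, then v²/(2a_F) = 768.204 / 16.800 = 45.726 m while braking, for a total of 47.118 + 45.726 = 92.844 m.
Since a_F ≤ a_L and the follower starts braking later, the follower is never slower than the leader, so the closest approach is when both have stopped.
Minimum gap = 92.844 − 43.648 = 49.196 m.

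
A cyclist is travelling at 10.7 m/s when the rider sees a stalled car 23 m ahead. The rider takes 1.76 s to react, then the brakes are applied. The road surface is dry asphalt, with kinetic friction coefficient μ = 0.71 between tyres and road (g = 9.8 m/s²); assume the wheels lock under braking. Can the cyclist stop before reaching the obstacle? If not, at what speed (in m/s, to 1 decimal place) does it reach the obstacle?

a = μg = 0.71 × 9.8 = 6.958 m/s².
Reaction distance = 10.7000 × 1.76 = 18.832 m.
Braking distance needed to stop: v²/(2a) = 114.490 / 13.916 = 8.227 m, so total needed = 18.832 + 8.227 = 27.059 m > 23 m — it cannot stop.
Distance remaining when braking begins: 23 − 18.832 = 4.168 m.
v² = v₀² − 2a·d = 114.490 − 2 × 6.958 × 4.168 = 56.488 m²/s².
v = √56.488 = 7.516 m/s.

No — it strikes the obstacle at 7.5 m/s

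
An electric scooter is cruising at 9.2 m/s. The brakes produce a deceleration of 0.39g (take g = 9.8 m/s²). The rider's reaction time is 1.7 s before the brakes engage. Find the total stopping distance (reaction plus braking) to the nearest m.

a = 0.39 × 9.8 = 3.822 m/s².
Reaction distance = v·t_r = 9.2000 × 1.7 = 15.640 m.
Braking distance = v²/(2a) = 9.2000² / (2 × 3.822) = 84.640 / 7.644 = 11.073 m.
Total = 15.640 + 11.073 = 26.713 m.

Total stopping distance ≈ 27 m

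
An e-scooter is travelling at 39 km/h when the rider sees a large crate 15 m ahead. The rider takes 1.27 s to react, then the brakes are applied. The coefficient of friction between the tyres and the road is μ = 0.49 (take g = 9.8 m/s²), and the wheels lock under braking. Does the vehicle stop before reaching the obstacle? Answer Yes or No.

39 km/h ÷ 3.6 = 10.8333 m/s.
a = μg = 0.49 × 9.8 = 4.802 m/s².
Reaction distance = 10.8333 × 1.27 = 13.758 m.
Braking distance = v²/(2a) = 117.360 / 9.604 = 12.220 m.
Total stopping distance = 13.758 + 12.220 = 25.978 m, vs 15 m available — it cannot stop in time and overshoots by 25.978 − 15 = 10.978 m.

No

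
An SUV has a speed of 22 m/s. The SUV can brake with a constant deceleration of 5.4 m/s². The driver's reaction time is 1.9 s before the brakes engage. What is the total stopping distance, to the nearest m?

Total stopping distance ≈ 87 m

Reaction distance = v·t_r = 22.0000 × 1.9 = 41.800 m.
Braking distance = v²/(2a) = 22.0000² / (2 × 5.400) = 484.000 / 10.800 = 44.815 m.
Total = 41.800 + 44.815 = 86.615 m.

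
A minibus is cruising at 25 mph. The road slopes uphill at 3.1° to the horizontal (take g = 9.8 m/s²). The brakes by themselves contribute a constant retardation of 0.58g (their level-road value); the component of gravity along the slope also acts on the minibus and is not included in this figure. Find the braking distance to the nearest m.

Braking distance ≈ 10 m

25 mph × 0.44704 = 11.1760 m/s.
a = 0.58 × 9.8 = 5.684 m/s².
Gravity along the uphill slope adds to the braking deceleration: a_eff = 5.684 + 9.8·sin 3.1° = 5.684 + 0.530 = 6.214 m/s².
Braking distance = v²/(2a) = 11.1760² / (2 × 6.214) = 124.903 / 12.428 = 10.050 m.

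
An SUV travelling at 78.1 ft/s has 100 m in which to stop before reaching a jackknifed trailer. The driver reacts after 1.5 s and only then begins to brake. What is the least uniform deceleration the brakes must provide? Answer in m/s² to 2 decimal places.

78.1 ft/s × 0.3048 = 23.8049 m/s.
Distance covered during reaction = 23.8049 × 1.5 = 35.707 m.
Distance available for braking: 100 − 35.707 = 64.293 m.
v² = 2a·d ⇒ a = v²/(2d) = 23.8049² / (2 × 64.293) = 566.673 / 128.586 = 4.4070 m/s².

Required deceleration ≈ 4.41 m/s²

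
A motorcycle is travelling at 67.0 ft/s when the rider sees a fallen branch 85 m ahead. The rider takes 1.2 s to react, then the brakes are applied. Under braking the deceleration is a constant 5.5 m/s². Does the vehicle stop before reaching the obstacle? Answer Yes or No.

Yes

67 ft/s × 0.3048 = 20.4216 m/s.
Reaction distance = 20.4216 × 1.2 = 24.506 m.
Braking distance = v²/(2a) = 417.042 / 11.000 = 37.913 m.
Total stopping distance = 24.506 + 37.913 = 62.419 m, vs 85 m available — it stops with 85 − 62.419 = 22.581 m to spare.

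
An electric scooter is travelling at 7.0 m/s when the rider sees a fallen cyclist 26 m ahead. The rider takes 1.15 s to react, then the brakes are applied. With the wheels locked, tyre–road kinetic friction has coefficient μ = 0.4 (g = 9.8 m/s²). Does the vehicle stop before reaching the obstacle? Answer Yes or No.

Yes

a = μg = 0.4 × 9.8 = 3.920 m/s².
Reaction distance = 7.0000 × 1.15 = 8.050 m.
Braking distance = v²/(2a) = 49.000 / 7.840 = 6.250 m.
Total stopping distance = 8.050 + 6.250 = 14.300 m, vs 26 m available — it stops with 26 − 14.300 = 11.700 m to spare.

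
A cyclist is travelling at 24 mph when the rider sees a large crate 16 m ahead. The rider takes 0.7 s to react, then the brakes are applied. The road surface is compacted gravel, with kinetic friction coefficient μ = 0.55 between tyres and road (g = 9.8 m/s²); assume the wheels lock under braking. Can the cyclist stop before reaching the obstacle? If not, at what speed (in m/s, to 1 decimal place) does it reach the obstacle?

24 mph × 0.44704 = 10.7290 m/s.
a = μg = 0.55 × 9.8 = 5.390 m/s².
Reaction distance = 10.7290 × 0.7 = 7.510 m.
Braking distance needed to stop: v²/(2a) = 115.111 / 10.780 = 10.678 m, so total needed = 7.510 + 10.678 = 18.188 m > 16 m — it cannot stop.
Distance remaining when braking begins: 16 − 7.510 = 8.490 m.
v² = v₀² − 2a·d = 115.111 − 2 × 5.390 × 8.490 = 23.589 m²/s².
v = √23.589 = 4.857 m/s.

No — it strikes the obstacle at 4.9 m/s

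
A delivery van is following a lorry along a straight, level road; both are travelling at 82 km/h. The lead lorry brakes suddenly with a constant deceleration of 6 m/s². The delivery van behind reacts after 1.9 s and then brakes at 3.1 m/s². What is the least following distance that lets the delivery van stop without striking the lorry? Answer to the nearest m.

Minimum gap ≈ 84 m

82 km/h ÷ 3.6 = 22.7778 m/s.
Leader travels v²/(2a_L) = 518.828 / 12.000 = 43.236 m before stopping.
Follower covers v·t_r = 22.7778 × 1.9 = 43.278 m while reacting, then v²/(2a_F) = 518.828 / 6.200 = 83.682 m while braking, for a total of 43.278 + 83.682 = 126.960 m.
Since a_F ≤ a_L and the follower starts braking later, the follower is never slower than the leader, so the closest approach is when both have stopped.
Minimum gap = 126.960 − 43.236 = 83.724 m.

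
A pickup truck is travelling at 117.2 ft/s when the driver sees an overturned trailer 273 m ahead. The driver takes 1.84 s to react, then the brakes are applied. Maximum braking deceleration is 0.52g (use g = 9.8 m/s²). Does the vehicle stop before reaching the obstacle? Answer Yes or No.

117.2 ft/s × 0.3048 = 35.7226 m/s.
a = 0.52 × 9.8 = 5.096 m/s².
Reaction distance = 35.7226 × 1.84 = 65.730 m.
Braking distance = v²/(2a) = 1276.104 / 10.192 = 125.206 m.
Total stopping distance = 65.730 + 125.206 = 190.936 m, vs 273 m available — it stops with 273 − 190.936 = 82.064 m to spare.

Yes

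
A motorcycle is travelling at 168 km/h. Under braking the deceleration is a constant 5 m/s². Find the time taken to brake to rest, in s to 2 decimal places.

168 km/h ÷ 3.6 = 46.6667 m/s.
Braking time = v/a = 46.6667 / 5.000 = 9.333 s.

Braking time ≈ 9.33 s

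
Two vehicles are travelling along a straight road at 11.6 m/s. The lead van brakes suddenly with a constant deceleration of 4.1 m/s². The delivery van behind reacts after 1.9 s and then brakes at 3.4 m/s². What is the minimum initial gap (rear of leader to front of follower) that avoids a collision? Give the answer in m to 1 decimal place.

Leader travels v²/(2a_L) = 134.560 / 8.200 = 16.410 m before stopping.
Follower covers v·t_r = 11.6000 × 1.9 = 22.040 m while reacting, then v²/(2a_F) = 134.560 / 6.800 = 19.788 m while braking, for a total of 22.040 + 19.788 = 41.828 m.
Since a_F ≤ a_L and the follower starts braking later, the follower is never slower than the leader, so the closest approach is when both have stopped.
Minimum gap = 41.828 − 16.410 = 25.418 m.

Minimum gap ≈ 25.4 m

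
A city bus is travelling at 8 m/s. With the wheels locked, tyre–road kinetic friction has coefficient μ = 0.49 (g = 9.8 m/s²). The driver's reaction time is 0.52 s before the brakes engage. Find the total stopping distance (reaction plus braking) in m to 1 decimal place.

a = μg = 0.49 × 9.8 = 4.802 m/s².
Reaction distance = v·t_r = 8.0000 × 0.52 = 4.160 m.
Braking distance = v²/(2a) = 8.0000² / (2 × 4.802) = 64.000 / 9.604 = 6.664 m.
Total = 4.160 + 6.664 = 10.824 m.

Total stopping distance ≈ 10.8 m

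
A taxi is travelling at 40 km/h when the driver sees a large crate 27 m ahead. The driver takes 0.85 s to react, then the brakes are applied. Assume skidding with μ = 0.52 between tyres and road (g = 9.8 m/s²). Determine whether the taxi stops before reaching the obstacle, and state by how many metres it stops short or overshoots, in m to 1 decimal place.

Yes — it stops 5.4 m short of the obstacle

40 km/h ÷ 3.6 = 11.1111 m/s.
a = μg = 0.52 × 9.8 = 5.096 m/s².
Reaction distance = 11.1111 × 0.85 = 9.444 m.
Braking distance = v²/(2a) = 123.457 / 10.192 = 12.113 m.
Total stopping distance = 9.444 + 12.113 = 21.557 m, vs 27 m available — it stops with 27 − 21.557 = 5.443 m to spare.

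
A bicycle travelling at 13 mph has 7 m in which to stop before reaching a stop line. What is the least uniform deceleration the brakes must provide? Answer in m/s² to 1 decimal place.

Required deceleration ≈ 2.4 m/s²

13 mph × 0.44704 = 5.8115 m/s.
v² = 2a·d ⇒ a = v²/(2d) = 5.8115² / (2 × 7.000) = 33.774 / 14.000 = 2.4124 m/s².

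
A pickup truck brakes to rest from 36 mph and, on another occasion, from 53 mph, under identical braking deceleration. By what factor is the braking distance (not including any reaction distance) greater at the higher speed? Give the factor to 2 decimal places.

Braking distance d = v²/(2a), so with a fixed, d ∝ v².
Factor = (53/36)² = 1.4722² = 2.1674.

Factor ≈ 2.17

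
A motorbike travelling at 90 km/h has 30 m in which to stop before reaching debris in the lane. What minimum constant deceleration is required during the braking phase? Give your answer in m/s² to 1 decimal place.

90 km/h ÷ 3.6 = 25.0000 m/s.
v² = 2a·d ⇒ a = v²/(2d) = 25.0000² / (2 × 30.000) = 625.000 / 60.000 = 10.4167 m/s².

Required deceleration ≈ 10.4 m/s²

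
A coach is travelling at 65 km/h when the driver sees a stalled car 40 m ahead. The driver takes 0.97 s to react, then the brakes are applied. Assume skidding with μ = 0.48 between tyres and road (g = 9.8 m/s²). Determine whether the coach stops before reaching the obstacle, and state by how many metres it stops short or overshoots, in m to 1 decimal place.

65 km/h ÷ 3.6 = 18.0556 m/s.
a = μg = 0.48 × 9.8 = 4.704 m/s².
Reaction distance = 18.0556 × 0.97 = 17.514 m.
Braking distance = v²/(2a) = 326.005 / 9.408 = 34.652 m.
Total stopping distance = 17.514 + 34.652 = 52.166 m, vs 40 m available — it cannot stop in time and overshoots by 52.166 − 40 = 12.166 m.

No — it overshoots by 12.2 m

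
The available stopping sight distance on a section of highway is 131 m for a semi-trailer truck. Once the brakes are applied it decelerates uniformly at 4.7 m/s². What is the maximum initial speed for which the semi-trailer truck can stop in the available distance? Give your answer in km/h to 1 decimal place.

Maximum speed ≈ 126.3 km/h

v²/(2a) = d ⇒ v = √(2 × 4.700 × 131) = √1231.40 = 35.0913 m/s.
35.0913 m/s × 3.6 = 126.329 km/h.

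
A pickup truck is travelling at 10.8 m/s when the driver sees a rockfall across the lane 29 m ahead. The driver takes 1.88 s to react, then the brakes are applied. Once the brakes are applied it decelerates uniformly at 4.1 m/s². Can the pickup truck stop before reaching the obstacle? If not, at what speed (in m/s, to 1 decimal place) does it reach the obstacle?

No — it strikes the obstacle at 6.7 m/s

Reaction distance = 10.8000 × 1.88 = 20.304 m.
Braking distance needed to stop: v²/(2a) = 116.640 / 8.200 = 14.224 m, so total needed = 20.304 + 14.224 = 34.528 m > 29 m — it cannot stop.
Distance remaining when braking begins: 29 − 20.304 = 8.696 m.
v² = v₀² − 2a·d = 116.640 − 2 × 4.100 × 8.696 = 45.333 m²/s².
v = √45.333 = 6.733 m/s.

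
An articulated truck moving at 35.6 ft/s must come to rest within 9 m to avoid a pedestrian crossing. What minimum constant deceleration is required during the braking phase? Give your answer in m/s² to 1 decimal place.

35.6 ft/s × 0.3048 = 10.8509 m/s.
v² = 2a·d ⇒ a = v²/(2d) = 10.8509² / (2 × 9.000) = 117.742 / 18.000 = 6.5412 m/s².

Required deceleration ≈ 6.5 m/s²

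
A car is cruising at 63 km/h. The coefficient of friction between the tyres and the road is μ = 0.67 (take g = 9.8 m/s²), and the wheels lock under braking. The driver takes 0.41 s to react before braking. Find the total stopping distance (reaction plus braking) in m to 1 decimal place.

63 km/h ÷ 3.6 = 17.5000 m/s.
a = μg = 0.67 × 9.8 = 6.566 m/s².
Reaction distance = v·t_r = 17.5000 × 0.41 = 7.175 m.
Braking distance = v²/(2a) = 17.5000² / (2 × 6.566) = 306.250 / 13.132 = 23.321 m.
Total = 7.175 + 23.321 = 30.496 m.

Total stopping distance ≈ 30.5 m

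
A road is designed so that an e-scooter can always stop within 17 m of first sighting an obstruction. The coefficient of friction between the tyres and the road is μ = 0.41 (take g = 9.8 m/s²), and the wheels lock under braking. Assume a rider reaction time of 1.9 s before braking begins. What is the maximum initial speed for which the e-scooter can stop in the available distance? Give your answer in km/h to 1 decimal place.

Maximum speed ≈ 22.8 km/h

a = μg = 0.41 × 9.8 = 4.018 m/s².
Stopping distance: v·t_r + v²/(2a) = 17 with t_r = 1.9 s and a = 4.018 m/s².
So v² + 15.268 v − 136.61 = 0.
Positive root: v = −a·t_r + √((a·t_r)² + 2a·d) = −7.634 + √(58.278 + 136.61) = 6.3262 m/s.
6.3262 m/s × 3.6 = 22.774 km/h.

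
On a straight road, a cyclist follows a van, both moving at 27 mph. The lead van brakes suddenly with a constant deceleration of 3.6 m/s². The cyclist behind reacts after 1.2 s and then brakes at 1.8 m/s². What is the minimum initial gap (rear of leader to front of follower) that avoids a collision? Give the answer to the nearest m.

27 mph × 0.44704 = 12.0701 m/s.
Leader travels v²/(2a_L) = 145.687 / 7.200 = 20.234 m before stopping.
Follower covers v·t_r = 12.0701 × 1.2 = 14.484 m while reacting, then v²/(2a_F) = 145.687 / 3.600 = 40.469 m while braking, for a total of 14.484 + 40.469 = 54.953 m.
Since a_F ≤ a_L and the follower starts braking later, the follower is never slower than the leader, so the closest approach is when both have stopped.
Minimum gap = 54.953 − 20.234 = 34.719 m.

Minimum gap ≈ 35 m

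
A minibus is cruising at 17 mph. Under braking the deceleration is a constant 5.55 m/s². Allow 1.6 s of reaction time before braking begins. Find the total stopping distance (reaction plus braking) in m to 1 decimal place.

Total stopping distance ≈ 17.4 m

17 mph × 0.44704 = 7.5997 m/s.
Reaction distance = v·t_r = 7.5997 × 1.6 = 12.160 m.
Braking distance = v²/(2a) = 7.5997² / (2 × 5.550) = 57.755 / 11.100 = 5.203 m.
Total = 12.160 + 5.203 = 17.363 m.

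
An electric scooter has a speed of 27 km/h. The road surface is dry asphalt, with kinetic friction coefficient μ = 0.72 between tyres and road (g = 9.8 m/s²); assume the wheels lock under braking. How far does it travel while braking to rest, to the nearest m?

Braking distance ≈ 4 m

27 km/h ÷ 3.6 = 7.5000 m/s.
a = μg = 0.72 × 9.8 = 7.056 m/s².
Braking distance = v²/(2a) = 7.5000² / (2 × 7.056) = 56.250 / 14.112 = 3.986 m.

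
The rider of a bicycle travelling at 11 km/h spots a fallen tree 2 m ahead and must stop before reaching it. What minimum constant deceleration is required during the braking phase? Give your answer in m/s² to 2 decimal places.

11 km/h ÷ 3.6 = 3.0556 m/s.
v² = 2a·d ⇒ a = v²/(2d) = 3.0556² / (2 × 2.000) = 9.337 / 4.000 = 2.3342 m/s².

Required deceleration ≈ 2.33 m/s²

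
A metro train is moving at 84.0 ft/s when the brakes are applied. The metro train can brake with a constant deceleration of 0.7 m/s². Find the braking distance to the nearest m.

84 ft/s × 0.3048 = 25.6032 m/s.
Braking distance = v²/(2a) = 25.6032² / (2 × 0.700) = 655.524 / 1.400 = 468.231 m.

Braking distance ≈ 468 m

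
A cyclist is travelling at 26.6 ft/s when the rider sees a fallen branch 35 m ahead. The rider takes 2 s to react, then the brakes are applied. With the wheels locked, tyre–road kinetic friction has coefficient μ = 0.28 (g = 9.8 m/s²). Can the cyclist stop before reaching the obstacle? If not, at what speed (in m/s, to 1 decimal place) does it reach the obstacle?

26.6 ft/s × 0.3048 = 8.1077 m/s.
a = μg = 0.28 × 9.8 = 2.744 m/s².
Reaction distance = 8.1077 × 2 = 16.215 m.
Braking distance = v²/(2a) = 65.735 / 5.488 = 11.978 m.
Total stopping distance = 16.215 + 11.978 = 28.193 m, vs 35 m available — it stops with 35 − 28.193 = 6.807 m to spare.

Yes — it stops about 6.8 m short of the obstacle, so it never reaches it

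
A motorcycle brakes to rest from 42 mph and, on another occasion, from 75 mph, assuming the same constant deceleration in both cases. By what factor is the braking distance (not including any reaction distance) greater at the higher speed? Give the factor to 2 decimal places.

Braking distance d = v²/(2a), so with a fixed, d ∝ v².
Factor = (75/42)² = 1.7857² = 3.1887.

Factor ≈ 3.19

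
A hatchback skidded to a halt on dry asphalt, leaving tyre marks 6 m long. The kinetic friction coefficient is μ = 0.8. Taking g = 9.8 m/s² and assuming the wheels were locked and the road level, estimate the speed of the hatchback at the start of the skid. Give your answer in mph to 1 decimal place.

Deceleration a = μg = 0.8 × 9.8 = 7.840 m/s².
v = √(2a·d) = √(2 × 7.840 × 6) = √94.080 = 9.6995 m/s.
= 9.6995 ÷ 0.44704 = 21.697 mph.

Initial speed ≈ 21.7 mph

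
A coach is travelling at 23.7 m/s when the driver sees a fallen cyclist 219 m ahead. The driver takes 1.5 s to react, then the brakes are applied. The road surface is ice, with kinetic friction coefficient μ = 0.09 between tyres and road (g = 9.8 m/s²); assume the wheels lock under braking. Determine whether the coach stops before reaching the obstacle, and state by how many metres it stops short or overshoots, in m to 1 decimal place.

a = μg = 0.09 × 9.8 = 0.882 m/s².
Reaction distance = 23.7000 × 1.5 = 35.550 m.
Braking distance = v²/(2a) = 561.690 / 1.764 = 318.418 m.
Total stopping distance = 35.550 + 318.418 = 353.968 m, vs 219 m available — it cannot stop in time and overshoots by 353.968 − 219 = 134.968 m.

No — it overshoots by 135.0 m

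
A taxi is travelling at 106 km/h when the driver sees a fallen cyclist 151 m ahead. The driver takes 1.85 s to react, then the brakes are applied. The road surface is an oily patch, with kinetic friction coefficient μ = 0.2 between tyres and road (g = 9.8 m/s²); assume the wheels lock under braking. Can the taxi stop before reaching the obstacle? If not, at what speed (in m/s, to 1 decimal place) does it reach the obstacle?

No — it strikes the obstacle at 22.1 m/s

106 km/h ÷ 3.6 = 29.4444 m/s.
a = μg = 0.2 × 9.8 = 1.960 m/s².
Reaction distance = 29.4444 × 1.85 = 54.472 m.
Braking distance needed to stop: v²/(2a) = 866.973 / 3.920 = 221.167 m, so total needed = 54.472 + 221.167 = 275.639 m > 151 m — it cannot stop.
Distance remaining when braking begins: 151 − 54.472 = 96.528 m.
v² = v₀² − 2a·d = 866.973 − 2 × 1.960 × 96.528 = 488.583 m²/s².
v = √488.583 = 22.104 m/s.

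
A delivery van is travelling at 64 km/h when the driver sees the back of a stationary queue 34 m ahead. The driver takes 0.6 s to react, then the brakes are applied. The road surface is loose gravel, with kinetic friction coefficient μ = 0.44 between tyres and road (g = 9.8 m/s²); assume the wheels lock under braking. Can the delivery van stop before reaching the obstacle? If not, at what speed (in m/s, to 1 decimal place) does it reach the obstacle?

64 km/h ÷ 3.6 = 17.7778 m/s.
a = μg = 0.44 × 9.8 = 4.312 m/s².
Reaction distance = 17.7778 × 0.6 = 10.667 m.
Braking distance needed to stop: v²/(2a) = 316.050 / 8.624 = 36.648 m, so total needed = 10.667 + 36.648 = 47.315 m > 34 m — it cannot stop.
Distance remaining when braking begins: 34 − 10.667 = 23.333 m.
v² = v₀² − 2a·d = 316.050 − 2 × 4.312 × 23.333 = 114.826 m²/s².
v = √114.826 = 10.716 m/s.

No — it strikes the obstacle at 10.7 m/s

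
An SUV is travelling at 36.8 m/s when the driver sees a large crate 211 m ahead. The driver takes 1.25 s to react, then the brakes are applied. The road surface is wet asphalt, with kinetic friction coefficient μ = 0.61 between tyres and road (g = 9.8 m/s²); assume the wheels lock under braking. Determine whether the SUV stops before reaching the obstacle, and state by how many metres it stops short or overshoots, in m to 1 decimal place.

a = μg = 0.61 × 9.8 = 5.978 m/s².
Reaction distance = 36.8000 × 1.25 = 46.000 m.
Braking distance = v²/(2a) = 1354.240 / 11.956 = 113.269 m.
Total stopping distance = 46.000 + 113.269 = 159.269 m, vs 211 m available — it stops with 211 − 159.269 = 51.731 m to spare.

Yes — it stops 51.7 m short of the obstacle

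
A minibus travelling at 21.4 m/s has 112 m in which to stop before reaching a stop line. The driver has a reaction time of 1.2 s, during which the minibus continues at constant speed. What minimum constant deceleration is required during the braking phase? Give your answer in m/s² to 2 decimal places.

Distance covered during reaction = 21.4000 × 1.2 = 25.680 m.
Distance available for braking: 112 − 25.680 = 86.320 m.
v² = 2a·d ⇒ a = v²/(2d) = 21.4000² / (2 × 86.320) = 457.960 / 172.640 = 2.6527 m/s².

Required deceleration ≈ 2.65 m/s²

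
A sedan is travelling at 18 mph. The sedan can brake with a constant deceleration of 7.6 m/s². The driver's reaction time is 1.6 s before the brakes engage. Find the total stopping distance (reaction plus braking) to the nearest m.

Total stopping distance ≈ 17 m

18 mph × 0.44704 = 8.0467 m/s.
Reaction distance = v·t_r = 8.0467 × 1.6 = 12.875 m.
Braking distance = v²/(2a) = 8.0467² / (2 × 7.600) = 64.749 / 15.200 = 4.260 m.
Total = 12.875 + 4.260 = 17.135 m.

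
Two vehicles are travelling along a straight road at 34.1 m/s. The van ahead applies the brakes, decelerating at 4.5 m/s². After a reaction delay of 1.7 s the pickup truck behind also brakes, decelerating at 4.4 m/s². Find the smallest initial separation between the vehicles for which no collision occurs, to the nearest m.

Leader travels v²/(2a_L) = 1162.810 / 9.000 = 129.201 m before stopping.
Follower covers v·t_r = 34.1000 × 1.7 = 57.970 m while reacting, then v²/(2a_F) = 1162.810 / 8.800 = 132.137 m while braking, for a total of 57.970 + 132.137 = 190.107 m.
Since a_F ≤ a_L and the follower starts braking later, the follower is never slower than the leader, so the closest approach is when both have stopped.
Minimum gap = 190.107 − 129.201 = 60.906 m.

Minimum gap ≈ 61 m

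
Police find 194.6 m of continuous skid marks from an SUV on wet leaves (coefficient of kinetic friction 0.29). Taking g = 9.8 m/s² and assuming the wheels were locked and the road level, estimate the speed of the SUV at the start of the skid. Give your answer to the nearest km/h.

Initial speed ≈ 120 km/h

Deceleration a = μg = 0.29 × 9.8 = 2.842 m/s².
v = √(2a·d) = √(2 × 2.842 × 194.6) = √1106.106 = 33.2582 m/s.
= 33.2582 × 3.6 = 119.730 km/h.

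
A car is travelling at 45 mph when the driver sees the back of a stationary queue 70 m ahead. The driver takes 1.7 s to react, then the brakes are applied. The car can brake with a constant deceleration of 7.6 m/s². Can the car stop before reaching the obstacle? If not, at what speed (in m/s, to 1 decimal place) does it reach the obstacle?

45 mph × 0.44704 = 20.1168 m/s.
Reaction distance = 20.1168 × 1.7 = 34.199 m.
Braking distance = v²/(2a) = 404.686 / 15.200 = 26.624 m.
Total stopping distance = 34.199 + 26.624 = 60.823 m, vs 70 m available — it stops with 70 − 60.823 = 9.177 m to spare.

Yes — it stops about 9.2 m short of the obstacle, so it never reaches it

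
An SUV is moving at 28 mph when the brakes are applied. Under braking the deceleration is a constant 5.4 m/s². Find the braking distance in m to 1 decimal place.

Braking distance ≈ 14.5 m

28 mph × 0.44704 = 12.5171 m/s.
Braking distance = v²/(2a) = 12.5171² / (2 × 5.400) = 156.678 / 10.800 = 14.507 m.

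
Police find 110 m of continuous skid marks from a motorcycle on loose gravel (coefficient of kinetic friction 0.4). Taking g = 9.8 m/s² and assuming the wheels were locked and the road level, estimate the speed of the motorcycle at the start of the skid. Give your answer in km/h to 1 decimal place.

Deceleration a = μg = 0.4 × 9.8 = 3.920 m/s².
v = √(2a·d) = √(2 × 3.920 × 110) = √862.400 = 29.3666 m/s.
= 29.3666 × 3.6 = 105.720 km/h.

Initial speed ≈ 105.7 km/h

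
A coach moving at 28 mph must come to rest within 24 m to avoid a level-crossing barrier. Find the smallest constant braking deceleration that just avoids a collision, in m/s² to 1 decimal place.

Required deceleration ≈ 3.3 m/s²

28 mph × 0.44704 = 12.5171 m/s.
v² = 2a·d ⇒ a = v²/(2d) = 12.5171² / (2 × 24.000) = 156.678 / 48.000 = 3.2641 m/s².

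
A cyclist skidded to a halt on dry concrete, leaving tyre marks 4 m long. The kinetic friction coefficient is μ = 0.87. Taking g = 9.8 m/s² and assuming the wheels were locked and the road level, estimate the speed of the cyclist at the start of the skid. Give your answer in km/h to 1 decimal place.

Initial speed ≈ 29.7 km/h

Deceleration a = μg = 0.87 × 9.8 = 8.526 m/s².
v = √(2a·d) = √(2 × 8.526 × 4) = √68.208 = 8.2588 m/s.
= 8.2588 × 3.6 = 29.732 km/h.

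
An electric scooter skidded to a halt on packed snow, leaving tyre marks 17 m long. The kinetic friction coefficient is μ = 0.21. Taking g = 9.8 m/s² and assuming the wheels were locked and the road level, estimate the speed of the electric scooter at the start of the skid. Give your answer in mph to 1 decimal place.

Initial speed ≈ 18.7 mph

Deceleration a = μg = 0.21 × 9.8 = 2.058 m/s².
v = √(2a·d) = √(2 × 2.058 × 17) = √69.972 = 8.3649 m/s.
= 8.3649 ÷ 0.44704 = 18.712 mph.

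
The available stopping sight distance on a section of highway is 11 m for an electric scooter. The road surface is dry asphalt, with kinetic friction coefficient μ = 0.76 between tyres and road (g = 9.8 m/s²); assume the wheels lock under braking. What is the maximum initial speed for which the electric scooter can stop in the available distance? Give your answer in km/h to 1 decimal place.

a = μg = 0.76 × 9.8 = 7.448 m/s².
v²/(2a) = d ⇒ v = √(2 × 7.448 × 11) = √163.86 = 12.8008 m/s.
12.8008 m/s × 3.6 = 46.083 km/h.

Maximum speed ≈ 46.1 km/h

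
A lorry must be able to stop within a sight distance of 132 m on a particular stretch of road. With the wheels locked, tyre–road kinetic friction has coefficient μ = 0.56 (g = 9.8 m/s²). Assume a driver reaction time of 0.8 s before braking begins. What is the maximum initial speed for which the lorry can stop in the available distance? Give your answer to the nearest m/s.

Maximum speed ≈ 34 m/s

a = μg = 0.56 × 9.8 = 5.488 m/s².
Stopping distance: v·t_r + v²/(2a) = 132 with t_r = 0.8 s and a = 5.488 m/s².
So v² + 8.781 v − 1448.83 = 0.
Positive root: v = −a·t_r + √((a·t_r)² + 2a·d) = −4.390 + √(19.272 + 1448.83) = 33.9258 m/s.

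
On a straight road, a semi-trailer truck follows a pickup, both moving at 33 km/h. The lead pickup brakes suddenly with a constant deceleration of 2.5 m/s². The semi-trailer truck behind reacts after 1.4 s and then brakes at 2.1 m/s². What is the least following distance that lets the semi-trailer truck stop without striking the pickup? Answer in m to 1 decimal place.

33 km/h ÷ 3.6 = 9.1667 m/s.
Leader travels v²/(2a_L) = 84.028 / 5.000 = 16.806 m before stopping.
Follower covers v·t_r = 9.1667 × 1.4 = 12.833 m while reacting, then v²/(2a_F) = 84.028 / 4.200 = 20.007 m while braking, for a total of 12.833 + 20.007 = 32.840 m.
Since a_F ≤ a_L and the follower starts braking later, the follower is never slower than the leader, so the closest approach is when both have stopped.
Minimum gap = 32.840 − 16.806 = 16.034 m.

Minimum gap ≈ 16.0 m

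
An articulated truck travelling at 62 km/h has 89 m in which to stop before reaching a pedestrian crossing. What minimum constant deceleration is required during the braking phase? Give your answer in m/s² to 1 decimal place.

Required deceleration ≈ 1.7 m/s²

62 km/h ÷ 3.6 = 17.2222 m/s.
v² = 2a·d ⇒ a = v²/(2d) = 17.2222² / (2 × 89.000) = 296.604 / 178.000 = 1.6663 m/s².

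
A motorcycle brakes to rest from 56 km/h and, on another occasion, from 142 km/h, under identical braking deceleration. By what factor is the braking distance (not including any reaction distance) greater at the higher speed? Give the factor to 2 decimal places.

Braking distance d = v²/(2a), so with a fixed, d ∝ v².
Factor = (142/56)² = 2.5357² = 6.4298.

Factor ≈ 6.43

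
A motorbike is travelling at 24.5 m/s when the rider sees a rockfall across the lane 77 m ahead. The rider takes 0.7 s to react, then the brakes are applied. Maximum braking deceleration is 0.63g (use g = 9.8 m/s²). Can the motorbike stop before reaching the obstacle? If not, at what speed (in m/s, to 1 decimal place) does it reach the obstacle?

Yes — it stops about 11.2 m short of the obstacle, so it never reaches it

a = 0.63 × 9.8 = 6.174 m/s².
Reaction distance = 24.5000 × 0.7 = 17.150 m.
Braking distance = v²/(2a) = 600.250 / 12.348 = 48.611 m.
Total stopping distance = 17.150 + 48.611 = 65.761 m, vs 77 m available — it stops with 77 − 65.761 = 11.239 m to spare.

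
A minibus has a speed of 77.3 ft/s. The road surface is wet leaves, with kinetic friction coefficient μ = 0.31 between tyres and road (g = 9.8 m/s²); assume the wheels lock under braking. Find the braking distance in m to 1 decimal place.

77.3 ft/s × 0.3048 = 23.5610 m/s.
a = μg = 0.31 × 9.8 = 3.038 m/s².
Braking distance = v²/(2a) = 23.5610² / (2 × 3.038) = 555.121 / 6.076 = 91.363 m.

Braking distance ≈ 91.4 m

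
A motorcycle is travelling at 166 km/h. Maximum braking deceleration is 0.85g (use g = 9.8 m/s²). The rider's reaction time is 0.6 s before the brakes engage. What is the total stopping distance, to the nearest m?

166 km/h ÷ 3.6 = 46.1111 m/s.
a = 0.85 × 9.8 = 8.330 m/s².
Reaction distance = v·t_r = 46.1111 × 0.6 = 27.667 m.
Braking distance = v²/(2a) = 46.1111² / (2 × 8.330) = 2126.234 / 16.660 = 127.625 m.
Total = 27.667 + 127.625 = 155.292 m.

Total stopping distance ≈ 155 m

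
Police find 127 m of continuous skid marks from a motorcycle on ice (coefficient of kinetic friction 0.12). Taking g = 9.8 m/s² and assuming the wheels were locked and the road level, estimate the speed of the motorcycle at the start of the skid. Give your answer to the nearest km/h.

Deceleration a = μg = 0.12 × 9.8 = 1.176 m/s².
v = √(2a·d) = √(2 × 1.176 × 127) = √298.704 = 17.2831 m/s.
= 17.2831 × 3.6 = 62.219 km/h.

Initial speed ≈ 62 km/h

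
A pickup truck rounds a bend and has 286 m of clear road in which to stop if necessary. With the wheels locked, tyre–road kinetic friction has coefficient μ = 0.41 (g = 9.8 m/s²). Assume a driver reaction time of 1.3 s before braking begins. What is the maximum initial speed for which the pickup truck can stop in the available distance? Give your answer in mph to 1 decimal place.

a = μg = 0.41 × 9.8 = 4.018 m/s².
Stopping distance: v·t_r + v²/(2a) = 286 with t_r = 1.3 s and a = 4.018 m/s².
So v² + 10.447 v − 2298.30 = 0.
Positive root: v = −a·t_r + √((a·t_r)² + 2a·d) = −5.223 + √(27.280 + 2298.30) = 43.0013 m/s.
43.0013 m/s ÷ 0.44704 = 96.191 mph.

Maximum speed ≈ 96.2 mph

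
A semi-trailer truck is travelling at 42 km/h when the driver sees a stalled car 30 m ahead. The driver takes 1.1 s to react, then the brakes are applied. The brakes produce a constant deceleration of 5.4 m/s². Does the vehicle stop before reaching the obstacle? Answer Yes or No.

Yes

42 km/h ÷ 3.6 = 11.6667 m/s.
Reaction distance = 11.6667 × 1.1 = 12.833 m.
Braking distance = v²/(2a) = 136.112 / 10.800 = 12.603 m.
Total stopping distance = 12.833 + 12.603 = 25.436 m, vs 30 m available — it stops with 30 − 25.436 = 4.564 m to spare.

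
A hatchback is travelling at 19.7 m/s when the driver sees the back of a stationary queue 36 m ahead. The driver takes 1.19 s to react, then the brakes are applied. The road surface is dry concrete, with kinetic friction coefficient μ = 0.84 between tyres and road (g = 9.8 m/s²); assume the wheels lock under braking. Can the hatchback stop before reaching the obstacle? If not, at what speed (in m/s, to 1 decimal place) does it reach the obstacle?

a = μg = 0.84 × 9.8 = 8.232 m/s².
Reaction distance = 19.7000 × 1.19 = 23.443 m.
Braking distance needed to stop: v²/(2a) = 388.090 / 16.464 = 23.572 m, so total needed = 23.443 + 23.572 = 47.015 m > 36 m — it cannot stop.
Distance remaining when braking begins: 36 − 23.443 = 12.557 m.
v² = v₀² − 2a·d = 388.090 − 2 × 8.232 × 12.557 = 181.352 m²/s².
v = √181.352 = 13.467 m/s.

No — it strikes the obstacle at 13.5 m/s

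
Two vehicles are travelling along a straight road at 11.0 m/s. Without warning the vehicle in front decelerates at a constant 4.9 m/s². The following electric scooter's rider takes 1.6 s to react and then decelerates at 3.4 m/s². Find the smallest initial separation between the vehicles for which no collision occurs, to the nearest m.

Minimum gap ≈ 23 m

Leader travels v²/(2a_L) = 121.000 / 9.800 = 12.347 m before stopping.
Follower covers v·t_r = 11.0000 × 1.6 = 17.600 m while reacting, then v²/(2a_F) = 121.000 / 6.800 = 17.794 m while braking, for a total of 17.600 + 17.794 = 35.394 m.
Since a_F ≤ a_L and the follower starts braking later, the follower is never slower than the leader, so the closest approach is when both have stopped.
Minimum gap = 35.394 − 12.347 = 23.047 m.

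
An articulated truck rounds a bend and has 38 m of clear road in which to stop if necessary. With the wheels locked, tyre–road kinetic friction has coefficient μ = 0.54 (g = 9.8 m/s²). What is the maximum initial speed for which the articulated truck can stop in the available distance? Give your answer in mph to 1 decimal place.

Maximum speed ≈ 44.9 mph

a = μg = 0.54 × 9.8 = 5.292 m/s².
v²/(2a) = d ⇒ v = √(2 × 5.292 × 38) = √402.19 = 20.0547 m/s.
20.0547 m/s ÷ 0.44704 = 44.861 mph.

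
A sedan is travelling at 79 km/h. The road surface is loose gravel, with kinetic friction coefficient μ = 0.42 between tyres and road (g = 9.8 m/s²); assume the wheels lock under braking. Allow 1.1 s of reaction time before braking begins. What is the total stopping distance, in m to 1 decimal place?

Total stopping distance ≈ 82.6 m

79 km/h ÷ 3.6 = 21.9444 m/s.
a = μg = 0.42 × 9.8 = 4.116 m/s².
Reaction distance = v·t_r = 21.9444 × 1.1 = 24.139 m.
Braking distance = v²/(2a) = 21.9444² / (2 × 4.116) = 481.557 / 8.232 = 58.498 m.
Total = 24.139 + 58.498 = 82.637 m.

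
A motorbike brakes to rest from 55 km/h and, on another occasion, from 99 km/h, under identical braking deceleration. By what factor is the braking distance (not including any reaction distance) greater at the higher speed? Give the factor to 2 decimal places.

Factor ≈ 3.24

Braking distance d = v²/(2a), so with a fixed, d ∝ v².
Factor = (99/55)² = 1.8000² = 3.2400.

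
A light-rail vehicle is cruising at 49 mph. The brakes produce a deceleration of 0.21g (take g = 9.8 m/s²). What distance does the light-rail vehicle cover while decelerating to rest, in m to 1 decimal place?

Braking distance ≈ 116.6 m

49 mph × 0.44704 = 21.9050 m/s.
a = 0.21 × 9.8 = 2.058 m/s².
Braking distance = v²/(2a) = 21.9050² / (2 × 2.058) = 479.829 / 4.116 = 116.577 m.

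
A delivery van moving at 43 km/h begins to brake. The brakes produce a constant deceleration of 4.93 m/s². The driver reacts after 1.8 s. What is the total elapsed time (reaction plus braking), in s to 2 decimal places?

43 km/h ÷ 3.6 = 11.9444 m/s.
Braking time = v/a = 11.9444 / 4.930 = 2.423 s.
Total = 1.8 + 2.423 = 4.223 s.

Total time ≈ 4.22 s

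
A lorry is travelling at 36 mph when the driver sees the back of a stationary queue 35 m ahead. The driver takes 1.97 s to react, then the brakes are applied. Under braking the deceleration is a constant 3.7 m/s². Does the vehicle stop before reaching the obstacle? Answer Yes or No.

36 mph × 0.44704 = 16.0934 m/s.
Reaction distance = 16.0934 × 1.97 = 31.704 m.
Braking distance = v²/(2a) = 258.998 / 7.400 = 35.000 m.
Total stopping distance = 31.704 + 35.000 = 66.704 m, vs 35 m available — it cannot stop in time and overshoots by 66.704 − 35 = 31.704 m.

No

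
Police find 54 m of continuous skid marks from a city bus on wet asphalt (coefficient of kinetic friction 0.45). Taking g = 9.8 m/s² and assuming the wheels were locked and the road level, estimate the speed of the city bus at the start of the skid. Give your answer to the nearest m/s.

Deceleration a = μg = 0.45 × 9.8 = 4.410 m/s².
v = √(2a·d) = √(2 × 4.410 × 54) = √476.280 = 21.8238 m/s.

Initial speed ≈ 22 m/s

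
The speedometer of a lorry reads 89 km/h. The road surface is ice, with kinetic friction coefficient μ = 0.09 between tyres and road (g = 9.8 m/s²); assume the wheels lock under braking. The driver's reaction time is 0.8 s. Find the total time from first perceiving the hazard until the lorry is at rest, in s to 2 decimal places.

89 km/h ÷ 3.6 = 24.7222 m/s.
a = μg = 0.09 × 9.8 = 0.882 m/s².
Braking time = v/a = 24.7222 / 0.882 = 28.030 s.
Total = 0.8 + 28.030 = 28.830 s.

Total time ≈ 28.83 s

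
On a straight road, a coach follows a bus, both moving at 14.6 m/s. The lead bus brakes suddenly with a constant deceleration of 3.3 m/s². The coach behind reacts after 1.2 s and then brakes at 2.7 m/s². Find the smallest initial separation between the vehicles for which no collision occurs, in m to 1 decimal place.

Leader travels v²/(2a_L) = 213.160 / 6.600 = 32.297 m before stopping.
Follower covers v·t_r = 14.6000 × 1.2 = 17.520 m while reacting, then v²/(2a_F) = 213.160 / 5.400 = 39.474 m while braking, for a total of 17.520 + 39.474 = 56.994 m.
Since a_F ≤ a_L and the follower starts braking later, the follower is never slower than the leader, so the closest approach is when both have stopped.
Minimum gap = 56.994 − 32.297 = 24.697 m.

Minimum gap ≈ 24.7 m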